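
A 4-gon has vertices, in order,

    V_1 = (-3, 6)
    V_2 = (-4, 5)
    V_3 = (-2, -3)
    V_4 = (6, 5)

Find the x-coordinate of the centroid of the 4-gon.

-1/27

Apply the surveyor's formula. First the cross-terms c_i = x_i·y_{i+1} − x_{i+1}·y_i:
  9, 22, 8, 51  ⇒  2A = 90, A = 45.
Then Σ (x_i + x_{i+1})·c_i = -10, so x̄ = -10 / (6·45) = -1/27.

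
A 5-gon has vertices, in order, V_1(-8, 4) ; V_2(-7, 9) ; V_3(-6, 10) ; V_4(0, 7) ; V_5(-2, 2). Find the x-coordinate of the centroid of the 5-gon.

-253/60

Apply the shoelace formula. First the cross-terms c_i = x_i·y_{i+1} − x_{i+1}·y_i:
  -44, -16, -42, 14, 8  ⇒  2A = -80, A = -40.
Then Σ (x_i + x_{i+1})·c_i = 1012, so x̄ = 1012 / (6·(-40)) = -253/60.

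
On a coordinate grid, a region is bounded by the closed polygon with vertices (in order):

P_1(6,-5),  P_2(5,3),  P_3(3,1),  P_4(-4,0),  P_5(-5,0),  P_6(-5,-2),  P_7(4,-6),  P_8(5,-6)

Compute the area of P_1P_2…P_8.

Apply Gauss's area formula: 2A = Σ (x_i·y_{i+1} − x_{i+1}·y_i), indices taken mod 8.
Σ = (43) + (-4) + (4) + (0) + (10) + (38) + (6) + (11) = 108
Area = |Σ|/2 = 54.

54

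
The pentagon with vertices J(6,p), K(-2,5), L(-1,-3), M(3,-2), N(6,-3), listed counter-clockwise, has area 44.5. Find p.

The doubled signed area Σ (x_i y_{i+1} − x_{i+1} y_i) is linear in p.
With p=0 it equals 73; the coefficient of p is 8 (from the two edges through J).
So 8·p + 73 = 2·44.5 = 89 ⇒ p = 2.

2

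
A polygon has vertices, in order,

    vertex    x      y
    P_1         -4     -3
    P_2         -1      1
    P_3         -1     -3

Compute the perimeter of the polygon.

12

|P_1P_2| = √((3)² + (4)²) = √25 = 5
|P_2P_3| = √((0)² + (-4)²) = √16 = 4
|P_3P_1| = √((-3)² + (0)²) = √9 = 3
Perimeter = 5 + 4 + 3 = 12.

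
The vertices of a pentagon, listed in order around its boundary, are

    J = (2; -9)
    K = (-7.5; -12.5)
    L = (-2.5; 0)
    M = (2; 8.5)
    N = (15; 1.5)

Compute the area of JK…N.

203.75

Σ = (-92.5) + (-31.25) + (-21.25) + (-124.5) + (-138) = -407.5
Area = |Σ|/2 = 203.75.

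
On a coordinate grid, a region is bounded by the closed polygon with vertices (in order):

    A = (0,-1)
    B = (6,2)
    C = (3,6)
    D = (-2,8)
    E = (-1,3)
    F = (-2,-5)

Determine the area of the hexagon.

Apply the shoelace (surveyor's) formula: 2A = Σ (x_i·y_{i+1} − x_{i+1}·y_i), indices taken mod 6.
A→B: (0)(2) − (6)(-1) = 6
B→C: (6)(6) − (3)(2) = 30
C→D: (3)(8) − (-2)(6) = 36
D→E: (-2)(3) − (-1)(8) = 2
E→F: (-1)(-5) − (-2)(3) = 11
F→A: (-2)(-1) − (0)(-5) = 2
Σ = 87
Area = |Σ|/2 = 43.5.

43.5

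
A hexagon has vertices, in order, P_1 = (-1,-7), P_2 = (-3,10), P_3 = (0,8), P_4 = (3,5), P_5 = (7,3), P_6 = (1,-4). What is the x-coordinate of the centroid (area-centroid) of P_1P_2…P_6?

128/147

Apply the shoelace formula. First the cross-terms c_i = x_i·y_{i+1} − x_{i+1}·y_i:
  -31, -24, -24, -26, -31, -11  ⇒  2A = -147, A = -73.5.
Then Σ (x_i + x_{i+1})·c_i = -384, so x̄ = -384 / (6·(-73.5)) = 128/147.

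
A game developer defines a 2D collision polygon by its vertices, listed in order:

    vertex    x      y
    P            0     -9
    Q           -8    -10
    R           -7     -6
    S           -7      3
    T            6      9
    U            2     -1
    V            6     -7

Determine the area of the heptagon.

P→Q: (0)(-10) − (-8)(-9) = -72
Q→R: (-8)(-6) − (-7)(-10) = -22
R→S: (-7)(3) − (-7)(-6) = -63
S→T: (-7)(9) − (6)(3) = -81
T→U: (6)(-1) − (2)(9) = -24
U→V: (2)(-7) − (6)(-1) = -8
V→P: (6)(-9) − (0)(-7) = -54
Σ = -324
Area = |Σ|/2 = 162.

162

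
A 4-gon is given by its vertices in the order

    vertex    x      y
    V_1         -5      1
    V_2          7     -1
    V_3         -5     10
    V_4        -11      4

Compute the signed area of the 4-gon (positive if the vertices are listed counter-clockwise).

81

Apply the surveyor's formula: 2A = Σ (x_i·y_{i+1} − x_{i+1}·y_i), indices taken mod 4.
V_1→V_2: (-5)(-1) − (7)(1) = -2
V_2→V_3: (7)(10) − (-5)(-1) = 65
V_3→V_4: (-5)(4) − (-11)(10) = 90
V_4→V_1: (-11)(1) − (-5)(4) = 9
Σ = 162
Signed area = Σ/2 = 81 (positive ⇒ counter-clockwise traversal).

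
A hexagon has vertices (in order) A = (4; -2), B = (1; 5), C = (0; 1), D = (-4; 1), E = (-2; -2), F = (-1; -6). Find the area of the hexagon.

36.5

Σ = (22) + (1) + (4) + (10) + (10) + (26) = 73
Area = |Σ|/2 = 36.5.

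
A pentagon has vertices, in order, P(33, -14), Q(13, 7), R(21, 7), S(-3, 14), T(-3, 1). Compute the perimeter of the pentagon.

114

|PQ| = √((-20)² + (21)²) = √841 = 29
|QR| = √((8)² + (0)²) = √64 = 8
|RS| = √((-24)² + (7)²) = √625 = 25
|ST| = √((0)² + (-13)²) = √169 = 13
|TP| = √((36)² + (-15)²) = √1521 = 39
Perimeter = 29 + 8 + 25 + 13 + 39 = 114.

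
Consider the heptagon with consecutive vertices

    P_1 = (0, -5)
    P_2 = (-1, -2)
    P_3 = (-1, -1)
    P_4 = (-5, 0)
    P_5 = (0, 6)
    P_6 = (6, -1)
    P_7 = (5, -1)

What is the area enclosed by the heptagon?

51.5

Cross-terms: -5, -1, -5, -30, -36, -1, -25  ⇒  Σ = -103
Area = |Σ|/2 = 51.5.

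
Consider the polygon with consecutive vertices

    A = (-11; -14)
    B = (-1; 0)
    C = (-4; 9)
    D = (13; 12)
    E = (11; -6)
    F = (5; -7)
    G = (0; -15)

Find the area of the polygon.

A→B: (-11)(0) − (-1)(-14) = -14
B→C: (-1)(9) − (-4)(0) = -9
C→D: (-4)(12) − (13)(9) = -165
D→E: (13)(-6) − (11)(12) = -210
E→F: (11)(-7) − (5)(-6) = -47
F→G: (5)(-15) − (0)(-7) = -75
G→A: (0)(-14) − (-11)(-15) = -165
Σ = -685
Area = |Σ|/2 = 342.5.

342.5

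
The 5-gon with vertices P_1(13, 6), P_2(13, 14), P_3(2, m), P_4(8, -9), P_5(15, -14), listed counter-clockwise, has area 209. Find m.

13

Write out the shoelace sum; only the two edges meeting at P_3 involve m:
2·Area = [(13·m − 2·14) + (2·(-9) − 8·m)] + 399
       = 5·m + 353 = 418
⇒ m = 13.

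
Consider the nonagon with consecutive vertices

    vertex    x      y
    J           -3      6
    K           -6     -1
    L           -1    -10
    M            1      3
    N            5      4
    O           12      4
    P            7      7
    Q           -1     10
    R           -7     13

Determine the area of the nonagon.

126.5

Apply the shoelace (surveyor's) formula: 2A = Σ (x_i·y_{i+1} − x_{i+1}·y_i), indices taken mod 9.
Cross-terms: 39, 59, 7, -11, -28, 56, 77, 57, -3  ⇒  Σ = 253
Area = |Σ|/2 = 126.5.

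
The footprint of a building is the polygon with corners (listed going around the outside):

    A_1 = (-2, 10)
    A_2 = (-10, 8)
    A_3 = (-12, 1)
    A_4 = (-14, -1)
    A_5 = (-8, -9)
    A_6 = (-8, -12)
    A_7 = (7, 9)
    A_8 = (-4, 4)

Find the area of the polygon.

191

Apply the shoelace (surveyor's) formula: 2A = Σ (x_i·y_{i+1} − x_{i+1}·y_i), indices taken mod 8.
Cross-terms: 84, 86, 26, 118, 24, 12, 64, -32  ⇒  Σ = 382
Area = |Σ|/2 = 191.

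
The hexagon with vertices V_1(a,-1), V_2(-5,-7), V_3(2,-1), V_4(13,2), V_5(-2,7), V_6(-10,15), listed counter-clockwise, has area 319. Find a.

Write out the shoelace sum; only the two edges meeting at V_1 involve a:
2·Area = [((-10)·(-1) − a·15) + (a·(-7) − (-5)·(-1))] + 171
       = -22·a + 176 = 638
⇒ a = -21.

-21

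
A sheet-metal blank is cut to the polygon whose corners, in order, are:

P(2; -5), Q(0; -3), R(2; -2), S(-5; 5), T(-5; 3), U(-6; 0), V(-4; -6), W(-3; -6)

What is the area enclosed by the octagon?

48.5

Apply Gauss's area formula: 2A = Σ (x_i·y_{i+1} − x_{i+1}·y_i), indices taken mod 8.
Cross-terms: -6, 6, 0, 10, 18, 36, 6, 27  ⇒  Σ = 97
Area = |Σ|/2 = 48.5.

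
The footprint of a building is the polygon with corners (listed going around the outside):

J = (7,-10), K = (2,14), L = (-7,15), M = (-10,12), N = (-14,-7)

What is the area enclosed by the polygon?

Cross-terms: 118, 128, 66, 238, 189  ⇒  Σ = 739
Area = |Σ|/2 = 369.5.

369.5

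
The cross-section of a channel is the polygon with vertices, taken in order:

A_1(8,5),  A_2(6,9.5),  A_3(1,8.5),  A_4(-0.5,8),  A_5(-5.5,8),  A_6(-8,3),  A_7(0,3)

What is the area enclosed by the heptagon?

Σ = (46) + (41.5) + (12.25) + (40) + (47.5) + (-24) + (-24) = 139.25
Area = |Σ|/2 = 69.625.

69.625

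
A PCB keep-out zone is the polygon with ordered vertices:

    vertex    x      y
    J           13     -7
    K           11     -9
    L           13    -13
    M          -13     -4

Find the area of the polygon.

Apply Gauss's area formula: 2A = Σ (x_i·y_{i+1} − x_{i+1}·y_i), indices taken mod 4.
Σ = (-40) + (-26) + (-221) + (143) = -144
Area = |Σ|/2 = 72.

72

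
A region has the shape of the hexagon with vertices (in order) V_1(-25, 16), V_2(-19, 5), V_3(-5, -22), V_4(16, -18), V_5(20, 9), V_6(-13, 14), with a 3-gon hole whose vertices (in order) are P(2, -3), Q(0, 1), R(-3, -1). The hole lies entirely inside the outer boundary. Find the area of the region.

1045.5

Outer boundary:
Apply the surveyor's formula: 2A = Σ (x_i·y_{i+1} − x_{i+1}·y_i), indices taken mod 6.
Σ = (179) + (443) + (442) + (504) + (397) + (142) = 2107
Area = |Σ|/2 = 1053.5.
Hole:
Apply the shoelace formula: 2A = Σ (x_i·y_{i+1} − x_{i+1}·y_i), indices taken mod 3.
Σ = (2) + (3) + (11) = 16
Area = |Σ|/2 = 8.
Net area = 1053.5 − 8 = 1045.5.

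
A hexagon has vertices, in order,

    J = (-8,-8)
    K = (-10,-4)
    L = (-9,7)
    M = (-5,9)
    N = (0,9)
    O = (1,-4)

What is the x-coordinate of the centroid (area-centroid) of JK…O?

-41/9

Apply the surveyor's formula. First the cross-terms c_i = x_i·y_{i+1} − x_{i+1}·y_i:
  -48, -106, -46, -45, -9, -40  ⇒  2A = -294, A = -147.
Then Σ (x_i + x_{i+1})·c_i = 4018, so x̄ = 4018 / (6·(-147)) = -41/9.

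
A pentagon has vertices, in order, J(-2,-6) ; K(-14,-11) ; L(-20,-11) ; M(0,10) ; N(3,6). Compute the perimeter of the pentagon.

|JK| = √((-12)² + (-5)²) = √169 = 13
|KL| = √((-6)² + (0)²) = √36 = 6
|LM| = √((20)² + (21)²) = √841 = 29
|MN| = √((3)² + (-4)²) = √25 = 5
|NJ| = √((-5)² + (-12)²) = √169 = 13
Perimeter = 13 + 6 + 29 + 5 + 13 = 66.

66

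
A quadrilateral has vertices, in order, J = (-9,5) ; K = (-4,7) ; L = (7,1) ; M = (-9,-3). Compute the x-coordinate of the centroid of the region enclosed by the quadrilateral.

-86/27

Apply the surveyor's formula. First the cross-terms c_i = x_i·y_{i+1} − x_{i+1}·y_i:
  -43, -53, -12, -72  ⇒  2A = -180, A = -90.
Then Σ (x_i + x_{i+1})·c_i = 1720, so x̄ = 1720 / (6·(-90)) = -86/27.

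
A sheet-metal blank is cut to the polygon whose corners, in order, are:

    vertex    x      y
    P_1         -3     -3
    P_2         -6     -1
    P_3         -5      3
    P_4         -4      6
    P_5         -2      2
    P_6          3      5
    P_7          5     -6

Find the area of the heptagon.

72

Cross-terms: -15, -23, -18, 4, -16, -43, -33  ⇒  Σ = -144
Area = |Σ|/2 = 72.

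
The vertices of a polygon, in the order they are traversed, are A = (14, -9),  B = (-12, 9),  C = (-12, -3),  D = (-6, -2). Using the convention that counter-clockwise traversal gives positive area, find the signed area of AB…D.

125

Cross-terms: 18, 144, 6, 82  ⇒  Σ = 250
Signed area = Σ/2 = 125 (positive ⇒ counter-clockwise traversal).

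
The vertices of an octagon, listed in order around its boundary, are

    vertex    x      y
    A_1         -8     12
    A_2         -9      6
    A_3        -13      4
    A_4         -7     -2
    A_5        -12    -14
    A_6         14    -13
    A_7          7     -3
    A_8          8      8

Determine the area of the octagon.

435.5

Σ = (60) + (42) + (54) + (74) + (352) + (49) + (80) + (160) = 871
Area = |Σ|/2 = 435.5.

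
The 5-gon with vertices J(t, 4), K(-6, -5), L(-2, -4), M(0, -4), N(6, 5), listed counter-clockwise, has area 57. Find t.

The doubled signed area Σ (x_i y_{i+1} − x_{i+1} y_i) is linear in t.
With t=0 it equals 94; the coefficient of t is -10 (from the two edges through J).
So -10·t + 94 = 2·57 = 114 ⇒ t = -2.

-2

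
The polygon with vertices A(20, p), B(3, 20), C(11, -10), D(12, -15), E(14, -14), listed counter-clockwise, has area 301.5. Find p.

Write out the shoelace sum; only the two edges meeting at A involve p:
2·Area = [(14·p − 20·(-14)) + (20·20 − 3·p)] + -253
       = 11·p + 427 = 603
⇒ p = 16.

16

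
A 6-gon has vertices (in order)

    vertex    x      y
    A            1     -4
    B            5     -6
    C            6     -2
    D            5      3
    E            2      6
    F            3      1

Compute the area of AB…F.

31.5

Apply the shoelace formula: 2A = Σ (x_i·y_{i+1} − x_{i+1}·y_i), indices taken mod 6.
Σ = (14) + (26) + (28) + (24) + (-16) + (-13) = 63
Area = |Σ|/2 = 31.5.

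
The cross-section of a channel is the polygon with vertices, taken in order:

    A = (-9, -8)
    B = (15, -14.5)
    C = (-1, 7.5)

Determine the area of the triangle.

212

Apply the shoelace (surveyor's) formula: 2A = Σ (x_i·y_{i+1} − x_{i+1}·y_i), indices taken mod 3.
Σ = (250.5) + (98) + (75.5) = 424
Area = |Σ|/2 = 212.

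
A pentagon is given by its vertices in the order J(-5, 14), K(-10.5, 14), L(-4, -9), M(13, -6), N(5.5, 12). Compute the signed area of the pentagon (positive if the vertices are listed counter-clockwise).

347.25

Apply the shoelace (surveyor's) formula: 2A = Σ (x_i·y_{i+1} − x_{i+1}·y_i), indices taken mod 5.
Cross-terms: 77, 150.5, 141, 189, 137  ⇒  Σ = 694.5
Signed area = Σ/2 = 347.25 (positive ⇒ counter-clockwise traversal).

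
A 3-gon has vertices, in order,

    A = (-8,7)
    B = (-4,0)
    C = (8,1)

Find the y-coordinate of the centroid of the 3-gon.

Apply the shoelace formula. First the cross-terms c_i = x_i·y_{i+1} − x_{i+1}·y_i:
  28, -4, 64  ⇒  2A = 88, A = 44.
Then Σ (y_i + y_{i+1})·c_i = 704, so ȳ = 704 / (6·44) = 8/3.

8/3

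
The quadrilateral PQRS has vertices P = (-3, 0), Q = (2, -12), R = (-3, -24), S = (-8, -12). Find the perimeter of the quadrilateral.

|PQ| = √((5)² + (-12)²) = √169 = 13
|QR| = √((-5)² + (-12)²) = √169 = 13
|RS| = √((-5)² + (12)²) = √169 = 13
|SP| = √((5)² + (12)²) = √169 = 13
Perimeter = 13 + 13 + 13 + 13 = 52.

52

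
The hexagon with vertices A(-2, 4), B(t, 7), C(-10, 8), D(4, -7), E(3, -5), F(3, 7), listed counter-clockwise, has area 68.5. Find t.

Write out the shoelace sum; only the two edges meeting at B involve t:
2·Area = [((-2)·7 − t·4) + (t·8 − (-10)·7)] + 101
       = 4·t + 157 = 137
⇒ t = -5.

-5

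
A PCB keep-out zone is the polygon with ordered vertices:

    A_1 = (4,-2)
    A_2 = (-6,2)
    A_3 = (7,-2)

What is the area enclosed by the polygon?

6

Apply Gauss's area formula: 2A = Σ (x_i·y_{i+1} − x_{i+1}·y_i), indices taken mod 3.
Σ = (-4) + (-2) + (-6) = -12
Area = |Σ|/2 = 6.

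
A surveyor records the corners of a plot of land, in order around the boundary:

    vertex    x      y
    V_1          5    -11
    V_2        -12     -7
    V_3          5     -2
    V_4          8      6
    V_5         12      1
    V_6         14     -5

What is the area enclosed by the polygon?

Apply the surveyor's formula: 2A = Σ (x_i·y_{i+1} − x_{i+1}·y_i), indices taken mod 6.
Cross-terms: -167, 59, 46, -64, -74, -129  ⇒  Σ = -329
Area = |Σ|/2 = 164.5.

164.5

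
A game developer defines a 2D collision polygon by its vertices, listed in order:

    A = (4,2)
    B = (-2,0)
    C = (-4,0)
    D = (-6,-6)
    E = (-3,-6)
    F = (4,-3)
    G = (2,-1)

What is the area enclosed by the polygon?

44.5

Σ = (4) + (0) + (24) + (18) + (33) + (2) + (8) = 89
Area = |Σ|/2 = 44.5.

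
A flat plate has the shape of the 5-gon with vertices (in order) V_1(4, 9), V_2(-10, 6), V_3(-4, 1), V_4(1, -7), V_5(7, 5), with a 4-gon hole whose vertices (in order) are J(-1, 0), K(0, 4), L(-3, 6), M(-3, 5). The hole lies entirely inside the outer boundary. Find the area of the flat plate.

118

Outer boundary:
Σ = (114) + (14) + (27) + (54) + (43) = 252
Area = |Σ|/2 = 126.
Hole:
Σ = (-4) + (12) + (3) + (5) = 16
Area = |Σ|/2 = 8.
Net area = 126 − 8 = 118.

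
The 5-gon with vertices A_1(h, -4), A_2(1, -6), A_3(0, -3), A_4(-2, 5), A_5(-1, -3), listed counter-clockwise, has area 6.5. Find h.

-1

The doubled signed area Σ (x_i y_{i+1} − x_{i+1} y_i) is linear in h.
With h=0 it equals 10; the coefficient of h is -3 (from the two edges through A_1).
So -3·h + 10 = 2·6.5 = 13 ⇒ h = -1.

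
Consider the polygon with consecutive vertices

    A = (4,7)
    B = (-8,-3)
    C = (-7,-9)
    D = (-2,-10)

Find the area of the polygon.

86.5

Cross-terms: 44, 51, 52, 26  ⇒  Σ = 173
Area = |Σ|/2 = 86.5.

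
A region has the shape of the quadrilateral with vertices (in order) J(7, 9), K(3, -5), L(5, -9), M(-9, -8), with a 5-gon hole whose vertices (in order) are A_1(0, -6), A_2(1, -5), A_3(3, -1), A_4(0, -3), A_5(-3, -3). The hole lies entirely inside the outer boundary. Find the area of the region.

95

Outer boundary:
Apply the shoelace (surveyor's) formula: 2A = Σ (x_i·y_{i+1} − x_{i+1}·y_i), indices taken mod 4.
Cross-terms: -62, -2, -121, -25  ⇒  Σ = -210
Area = |Σ|/2 = 105.
Hole:
A_1→A_2: (0)(-5) − (1)(-6) = 6
A_2→A_3: (1)(-1) − (3)(-5) = 14
A_3→A_4: (3)(-3) − (0)(-1) = -9
A_4→A_5: (0)(-3) − (-3)(-3) = -9
A_5→A_1: (-3)(-6) − (0)(-3) = 18
Σ = 20
Area = |Σ|/2 = 10.
Net area = 105 − 10 = 95.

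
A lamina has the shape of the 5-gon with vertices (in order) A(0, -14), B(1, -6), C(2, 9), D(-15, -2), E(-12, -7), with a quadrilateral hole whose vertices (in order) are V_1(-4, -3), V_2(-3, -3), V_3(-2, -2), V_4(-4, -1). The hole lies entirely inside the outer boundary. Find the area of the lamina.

Outer boundary:
Apply the shoelace (surveyor's) formula: 2A = Σ (x_i·y_{i+1} − x_{i+1}·y_i), indices taken mod 5.
Σ = (14) + (21) + (131) + (81) + (168) = 415
Area = |Σ|/2 = 207.5.
Hole:
Apply the shoelace (surveyor's) formula: 2A = Σ (x_i·y_{i+1} − x_{i+1}·y_i), indices taken mod 4.
V_1→V_2: (-4)(-3) − (-3)(-3) = 3
V_2→V_3: (-3)(-2) − (-2)(-3) = 0
V_3→V_4: (-2)(-1) − (-4)(-2) = -6
V_4→V_1: (-4)(-3) − (-4)(-1) = 8
Σ = 5
Area = |Σ|/2 = 2.5.
Net area = 207.5 − 2.5 = 205.

205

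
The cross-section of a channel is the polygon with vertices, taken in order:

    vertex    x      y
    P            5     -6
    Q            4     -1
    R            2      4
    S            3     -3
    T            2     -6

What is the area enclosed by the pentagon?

12.5

Σ = (19) + (18) + (-18) + (-12) + (18) = 25
Area = |Σ|/2 = 12.5.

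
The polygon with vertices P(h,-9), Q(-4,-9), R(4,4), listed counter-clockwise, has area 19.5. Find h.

The doubled signed area Σ (x_i y_{i+1} − x_{i+1} y_i) is linear in h.
With h=0 it equals -52; the coefficient of h is -13 (from the two edges through P).
So -13·h + -52 = 2·19.5 = 39 ⇒ h = -7.

-7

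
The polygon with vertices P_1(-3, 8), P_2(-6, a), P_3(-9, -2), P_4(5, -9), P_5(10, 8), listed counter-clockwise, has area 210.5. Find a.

6

Write out the shoelace sum; only the two edges meeting at P_2 involve a:
2·Area = [((-3)·a − (-6)·8) + ((-6)·(-2) − (-9)·a)] + 325
       = 6·a + 385 = 421
⇒ a = 6.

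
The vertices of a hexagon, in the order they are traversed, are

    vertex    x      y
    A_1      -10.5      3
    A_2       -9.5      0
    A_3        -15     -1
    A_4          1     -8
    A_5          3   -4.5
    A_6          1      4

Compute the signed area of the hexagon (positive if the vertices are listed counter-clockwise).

Apply Gauss's area formula: 2A = Σ (x_i·y_{i+1} − x_{i+1}·y_i), indices taken mod 6.
A_1→A_2: (-10.5)(0) − (-9.5)(3) = 28.5
A_2→A_3: (-9.5)(-1) − (-15)(0) = 9.5
A_3→A_4: (-15)(-8) − (1)(-1) = 121
A_4→A_5: (1)(-4.5) − (3)(-8) = 19.5
A_5→A_6: (3)(4) − (1)(-4.5) = 16.5
A_6→A_1: (1)(3) − (-10.5)(4) = 45
Σ = 240
Signed area = Σ/2 = 120 (positive ⇒ counter-clockwise traversal).

120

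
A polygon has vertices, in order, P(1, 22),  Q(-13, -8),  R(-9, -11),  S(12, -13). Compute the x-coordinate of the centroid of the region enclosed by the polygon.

Apply the shoelace formula. First the cross-terms c_i = x_i·y_{i+1} − x_{i+1}·y_i:
  278, 71, 249, 277  ⇒  2A = 875, A = 437.5.
Then Σ (x_i + x_{i+1})·c_i = -550, so x̄ = -550 / (6·437.5) = -22/105.

-22/105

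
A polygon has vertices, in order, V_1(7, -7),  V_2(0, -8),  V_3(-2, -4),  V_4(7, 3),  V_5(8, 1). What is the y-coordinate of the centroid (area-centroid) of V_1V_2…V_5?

-44/13

Apply the surveyor's formula. First the cross-terms c_i = x_i·y_{i+1} − x_{i+1}·y_i:
  -56, -16, 22, -17, -63  ⇒  2A = -130, A = -65.
Then Σ (y_i + y_{i+1})·c_i = 1320, so ȳ = 1320 / (6·(-65)) = -44/13.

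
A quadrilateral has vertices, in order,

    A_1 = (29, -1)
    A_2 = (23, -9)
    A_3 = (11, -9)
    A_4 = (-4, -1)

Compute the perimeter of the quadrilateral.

|A_1A_2| = √((-6)² + (-8)²) = √100 = 10
|A_2A_3| = √((-12)² + (0)²) = √144 = 12
|A_3A_4| = √((-15)² + (8)²) = √289 = 17
|A_4A_1| = √((33)² + (0)²) = √1089 = 33
Perimeter = 10 + 12 + 17 + 33 = 72.

72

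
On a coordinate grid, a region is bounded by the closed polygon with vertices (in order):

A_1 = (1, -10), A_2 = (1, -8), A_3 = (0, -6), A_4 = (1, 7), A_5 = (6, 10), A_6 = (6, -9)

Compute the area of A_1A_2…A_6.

97.5

Apply the shoelace formula: 2A = Σ (x_i·y_{i+1} − x_{i+1}·y_i), indices taken mod 6.
Cross-terms: 2, -6, 6, -32, -114, -51  ⇒  Σ = -195
Area = |Σ|/2 = 97.5.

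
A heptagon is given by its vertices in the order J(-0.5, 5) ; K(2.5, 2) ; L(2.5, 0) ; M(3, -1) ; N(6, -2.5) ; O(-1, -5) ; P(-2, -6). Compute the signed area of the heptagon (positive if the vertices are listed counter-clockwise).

Σ = (-13.5) + (-5) + (-2.5) + (-1.5) + (-32.5) + (-4) + (-13) = -72
Signed area = Σ/2 = -36 (negative ⇒ clockwise traversal).

-36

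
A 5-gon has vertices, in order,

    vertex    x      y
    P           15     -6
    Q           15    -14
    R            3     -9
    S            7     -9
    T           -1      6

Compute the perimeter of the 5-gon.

62

|PQ| = √((0)² + (-8)²) = √64 = 8
|QR| = √((-12)² + (5)²) = √169 = 13
|RS| = √((4)² + (0)²) = √16 = 4
|ST| = √((-8)² + (15)²) = √289 = 17
|TP| = √((16)² + (-12)²) = √400 = 20
Perimeter = 8 + 13 + 4 + 17 + 20 = 62.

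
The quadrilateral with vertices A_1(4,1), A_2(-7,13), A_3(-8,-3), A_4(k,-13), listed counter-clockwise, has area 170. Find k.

The doubled signed area Σ (x_i y_{i+1} − x_{i+1} y_i) is linear in k.
With k=0 it equals 340; the coefficient of k is 4 (from the two edges through A_4).
So 4·k + 340 = 2·170 = 340 ⇒ k = 0.

0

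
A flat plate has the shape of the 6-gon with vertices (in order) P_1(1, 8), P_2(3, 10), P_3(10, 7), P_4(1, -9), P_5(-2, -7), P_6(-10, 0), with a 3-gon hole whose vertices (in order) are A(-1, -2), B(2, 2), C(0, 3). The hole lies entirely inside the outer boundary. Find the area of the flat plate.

Outer boundary:
Apply Gauss's area formula: 2A = Σ (x_i·y_{i+1} − x_{i+1}·y_i), indices taken mod 6.
P_1→P_2: (1)(10) − (3)(8) = -14
P_2→P_3: (3)(7) − (10)(10) = -79
P_3→P_4: (10)(-9) − (1)(7) = -97
P_4→P_5: (1)(-7) − (-2)(-9) = -25
P_5→P_6: (-2)(0) − (-10)(-7) = -70
P_6→P_1: (-10)(8) − (1)(0) = -80
Σ = -365
Area = |Σ|/2 = 182.5.
Hole:
Apply Gauss's area formula: 2A = Σ (x_i·y_{i+1} − x_{i+1}·y_i), indices taken mod 3.
Σ = (2) + (6) + (3) = 11
Area = |Σ|/2 = 5.5.
Net area = 182.5 − 5.5 = 177.

177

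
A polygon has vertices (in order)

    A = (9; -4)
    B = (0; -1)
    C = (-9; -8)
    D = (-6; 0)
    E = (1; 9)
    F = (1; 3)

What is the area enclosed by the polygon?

Apply the shoelace (surveyor's) formula: 2A = Σ (x_i·y_{i+1} − x_{i+1}·y_i), indices taken mod 6.
Σ = (-9) + (-9) + (-48) + (-54) + (-6) + (-31) = -157
Area = |Σ|/2 = 78.5.

78.5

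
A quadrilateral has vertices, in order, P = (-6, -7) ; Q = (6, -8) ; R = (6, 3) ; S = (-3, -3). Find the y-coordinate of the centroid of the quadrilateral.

-3.8

Apply the shoelace (surveyor's) formula. First the cross-terms c_i = x_i·y_{i+1} − x_{i+1}·y_i:
  90, 66, -9, 3  ⇒  2A = 150, A = 75.
Then Σ (y_i + y_{i+1})·c_i = -1710, so ȳ = -1710 / (6·75) = -3.8.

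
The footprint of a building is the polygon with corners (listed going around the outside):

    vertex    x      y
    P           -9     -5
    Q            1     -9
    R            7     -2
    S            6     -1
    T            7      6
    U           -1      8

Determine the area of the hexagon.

167

Apply Gauss's area formula: 2A = Σ (x_i·y_{i+1} − x_{i+1}·y_i), indices taken mod 6.
Σ = (86) + (61) + (5) + (43) + (62) + (77) = 334
Area = |Σ|/2 = 167.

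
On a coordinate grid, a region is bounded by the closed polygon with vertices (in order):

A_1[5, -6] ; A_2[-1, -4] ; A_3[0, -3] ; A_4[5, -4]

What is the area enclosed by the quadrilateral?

9

Cross-terms: -26, 3, 15, -10  ⇒  Σ = -18
Area = |Σ|/2 = 9.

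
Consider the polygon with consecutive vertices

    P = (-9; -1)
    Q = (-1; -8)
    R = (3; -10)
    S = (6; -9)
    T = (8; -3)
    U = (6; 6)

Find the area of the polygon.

Σ = (71) + (34) + (33) + (54) + (66) + (48) = 306
Area = |Σ|/2 = 153.

153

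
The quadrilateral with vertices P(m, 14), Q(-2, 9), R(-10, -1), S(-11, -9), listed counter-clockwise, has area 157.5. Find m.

15

Write out the shoelace sum; only the two edges meeting at P involve m:
2·Area = [((-11)·14 − m·(-9)) + (m·9 − (-2)·14)] + 171
       = 18·m + 45 = 315
⇒ m = 15.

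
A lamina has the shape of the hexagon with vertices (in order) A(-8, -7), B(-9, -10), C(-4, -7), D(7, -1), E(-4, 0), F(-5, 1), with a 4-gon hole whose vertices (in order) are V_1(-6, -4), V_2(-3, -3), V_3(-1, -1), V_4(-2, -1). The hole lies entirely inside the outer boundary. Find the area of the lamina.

Outer boundary:
Apply the shoelace (surveyor's) formula: 2A = Σ (x_i·y_{i+1} − x_{i+1}·y_i), indices taken mod 6.
Σ = (17) + (23) + (53) + (-4) + (-4) + (43) = 128
Area = |Σ|/2 = 64.
Hole:
Σ = (6) + (0) + (-1) + (2) = 7
Area = |Σ|/2 = 3.5.
Net area = 64 − 3.5 = 60.5.

60.5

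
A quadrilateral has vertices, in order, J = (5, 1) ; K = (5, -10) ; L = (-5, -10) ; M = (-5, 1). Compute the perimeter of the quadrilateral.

42

|JK| = √((0)² + (-11)²) = √121 = 11
|KL| = √((-10)² + (0)²) = √100 = 10
|LM| = √((0)² + (11)²) = √121 = 11
|MJ| = √((10)² + (0)²) = √100 = 10
Perimeter = 11 + 10 + 11 + 10 = 42.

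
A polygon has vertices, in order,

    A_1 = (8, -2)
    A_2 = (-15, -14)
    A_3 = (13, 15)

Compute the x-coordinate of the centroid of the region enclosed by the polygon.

2

Apply Gauss's area formula. First the cross-terms c_i = x_i·y_{i+1} − x_{i+1}·y_i:
  -142, -43, -146  ⇒  2A = -331, A = -165.5.
Then Σ (x_i + x_{i+1})·c_i = -1986, so x̄ = -1986 / (6·(-165.5)) = 2.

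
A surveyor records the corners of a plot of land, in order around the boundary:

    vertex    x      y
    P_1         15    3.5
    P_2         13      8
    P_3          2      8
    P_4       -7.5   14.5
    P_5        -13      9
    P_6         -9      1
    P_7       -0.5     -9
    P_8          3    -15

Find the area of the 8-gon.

396

Σ = (74.5) + (88) + (89) + (121) + (68) + (81.5) + (34.5) + (235.5) = 792
Area = |Σ|/2 = 396.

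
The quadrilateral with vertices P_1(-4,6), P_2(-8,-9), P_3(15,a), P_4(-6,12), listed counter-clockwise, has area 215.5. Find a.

-10

The doubled signed area Σ (x_i y_{i+1} − x_{i+1} y_i) is linear in a.
With a=0 it equals 411; the coefficient of a is -2 (from the two edges through P_3).
So -2·a + 411 = 2·215.5 = 431 ⇒ a = -10.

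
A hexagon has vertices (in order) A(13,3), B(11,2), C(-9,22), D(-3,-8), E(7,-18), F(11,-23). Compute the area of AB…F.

Cross-terms: -7, 260, 138, 110, 37, 332  ⇒  Σ = 870
Area = |Σ|/2 = 435.

435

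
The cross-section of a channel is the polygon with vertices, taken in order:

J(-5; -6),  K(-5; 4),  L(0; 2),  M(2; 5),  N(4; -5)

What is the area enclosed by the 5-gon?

71.5

Apply the shoelace (surveyor's) formula: 2A = Σ (x_i·y_{i+1} − x_{i+1}·y_i), indices taken mod 5.
J→K: (-5)(4) − (-5)(-6) = -50
K→L: (-5)(2) − (0)(4) = -10
L→M: (0)(5) − (2)(2) = -4
M→N: (2)(-5) − (4)(5) = -30
N→J: (4)(-6) − (-5)(-5) = -49
Σ = -143
Area = |Σ|/2 = 71.5.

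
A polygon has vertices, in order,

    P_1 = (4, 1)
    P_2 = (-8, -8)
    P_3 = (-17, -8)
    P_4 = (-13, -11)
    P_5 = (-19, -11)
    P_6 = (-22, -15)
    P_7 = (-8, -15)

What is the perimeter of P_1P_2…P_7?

74

|P_1P_2| = √((-12)² + (-9)²) = √225 = 15
|P_2P_3| = √((-9)² + (0)²) = √81 = 9
|P_3P_4| = √((4)² + (-3)²) = √25 = 5
|P_4P_5| = √((-6)² + (0)²) = √36 = 6
|P_5P_6| = √((-3)² + (-4)²) = √25 = 5
|P_6P_7| = √((14)² + (0)²) = √196 = 14
|P_7P_1| = √((12)² + (16)²) = √400 = 20
Perimeter = 15 + 9 + 5 + 6 + 5 + 14 + 20 = 74.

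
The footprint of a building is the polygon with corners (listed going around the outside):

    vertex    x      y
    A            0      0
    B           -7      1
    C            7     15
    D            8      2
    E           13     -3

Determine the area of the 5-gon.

Apply the shoelace (surveyor's) formula: 2A = Σ (x_i·y_{i+1} − x_{i+1}·y_i), indices taken mod 5.
Cross-terms: 0, -112, -106, -50, 0  ⇒  Σ = -268
Area = |Σ|/2 = 134.

134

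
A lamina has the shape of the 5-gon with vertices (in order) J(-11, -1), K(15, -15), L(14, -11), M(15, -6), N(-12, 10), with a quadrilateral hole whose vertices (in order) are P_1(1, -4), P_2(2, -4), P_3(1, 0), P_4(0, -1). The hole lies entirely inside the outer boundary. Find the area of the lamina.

249

Outer boundary:
Σ = (180) + (45) + (81) + (78) + (122) = 506
Area = |Σ|/2 = 253.
Hole:
Apply Gauss's area formula: 2A = Σ (x_i·y_{i+1} − x_{i+1}·y_i), indices taken mod 4.
Σ = (4) + (4) + (-1) + (1) = 8
Area = |Σ|/2 = 4.
Net area = 253 − 4 = 249.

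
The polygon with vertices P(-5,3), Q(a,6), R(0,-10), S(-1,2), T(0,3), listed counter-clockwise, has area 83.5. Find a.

Write out the shoelace sum; only the two edges meeting at Q involve a:
2·Area = [((-5)·6 − a·3) + (a·(-10) − 0·6)] + 2
       = -13·a + -28 = 167
⇒ a = -15.

-15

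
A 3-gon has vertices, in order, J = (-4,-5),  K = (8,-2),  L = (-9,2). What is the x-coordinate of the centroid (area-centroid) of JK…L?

-5/3

Apply Gauss's area formula. First the cross-terms c_i = x_i·y_{i+1} − x_{i+1}·y_i:
  48, -2, 53  ⇒  2A = 99, A = 49.5.
Then Σ (x_i + x_{i+1})·c_i = -495, so x̄ = -495 / (6·49.5) = -5/3.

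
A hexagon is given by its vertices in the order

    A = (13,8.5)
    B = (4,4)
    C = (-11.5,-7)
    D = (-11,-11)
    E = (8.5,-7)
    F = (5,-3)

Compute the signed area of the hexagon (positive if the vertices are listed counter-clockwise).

173.5

Apply the shoelace (surveyor's) formula: 2A = Σ (x_i·y_{i+1} − x_{i+1}·y_i), indices taken mod 6.
Cross-terms: 18, 18, 49.5, 170.5, 9.5, 81.5  ⇒  Σ = 347
Signed area = Σ/2 = 173.5 (positive ⇒ counter-clockwise traversal).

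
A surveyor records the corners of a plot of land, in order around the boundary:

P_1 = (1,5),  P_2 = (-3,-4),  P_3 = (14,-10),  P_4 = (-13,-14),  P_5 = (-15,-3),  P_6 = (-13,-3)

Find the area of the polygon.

228

Σ = (11) + (86) + (-326) + (-171) + (6) + (-62) = -456
Area = |Σ|/2 = 228.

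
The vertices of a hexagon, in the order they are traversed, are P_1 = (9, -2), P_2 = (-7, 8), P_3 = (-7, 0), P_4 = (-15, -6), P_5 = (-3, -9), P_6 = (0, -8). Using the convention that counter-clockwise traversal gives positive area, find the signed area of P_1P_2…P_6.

184.5

Apply the shoelace (surveyor's) formula: 2A = Σ (x_i·y_{i+1} − x_{i+1}·y_i), indices taken mod 6.
Σ = (58) + (56) + (42) + (117) + (24) + (72) = 369
Signed area = Σ/2 = 184.5 (positive ⇒ counter-clockwise traversal).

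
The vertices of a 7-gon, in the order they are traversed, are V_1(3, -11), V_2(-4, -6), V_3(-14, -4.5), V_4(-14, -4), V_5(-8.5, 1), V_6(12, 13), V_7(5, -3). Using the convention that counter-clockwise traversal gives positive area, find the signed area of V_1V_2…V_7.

Σ = (-62) + (-66) + (-7) + (-48) + (-122.5) + (-101) + (-46) = -452.5
Signed area = Σ/2 = -226.25 (negative ⇒ clockwise traversal).

-226.25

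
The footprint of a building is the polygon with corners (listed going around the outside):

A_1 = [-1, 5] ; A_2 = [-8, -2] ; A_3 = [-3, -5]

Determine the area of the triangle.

Apply the shoelace (surveyor's) formula: 2A = Σ (x_i·y_{i+1} − x_{i+1}·y_i), indices taken mod 3.
A_1→A_2: (-1)(-2) − (-8)(5) = 42
A_2→A_3: (-8)(-5) − (-3)(-2) = 34
A_3→A_1: (-3)(5) − (-1)(-5) = -20
Σ = 56
Area = |Σ|/2 = 28.

28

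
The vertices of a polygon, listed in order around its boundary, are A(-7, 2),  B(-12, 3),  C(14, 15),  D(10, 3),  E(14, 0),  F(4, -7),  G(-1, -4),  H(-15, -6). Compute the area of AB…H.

308

Apply the shoelace formula: 2A = Σ (x_i·y_{i+1} − x_{i+1}·y_i), indices taken mod 8.
Σ = (3) + (-222) + (-108) + (-42) + (-98) + (-23) + (-54) + (-72) = -616
Area = |Σ|/2 = 308.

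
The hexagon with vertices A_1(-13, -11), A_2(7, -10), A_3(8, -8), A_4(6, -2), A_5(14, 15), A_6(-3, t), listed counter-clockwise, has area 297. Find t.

The doubled signed area Σ (x_i y_{i+1} − x_{i+1} y_i) is linear in t.
With t=0 it equals 459; the coefficient of t is 27 (from the two edges through A_6).
So 27·t + 459 = 2·297 = 594 ⇒ t = 5.

5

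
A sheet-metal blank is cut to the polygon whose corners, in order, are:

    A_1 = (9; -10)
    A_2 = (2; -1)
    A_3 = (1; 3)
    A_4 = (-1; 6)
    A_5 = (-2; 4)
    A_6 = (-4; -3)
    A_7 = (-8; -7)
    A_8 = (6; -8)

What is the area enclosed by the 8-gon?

89.5

Apply the surveyor's formula: 2A = Σ (x_i·y_{i+1} − x_{i+1}·y_i), indices taken mod 8.
Σ = (11) + (7) + (9) + (8) + (22) + (4) + (106) + (12) = 179
Area = |Σ|/2 = 89.5.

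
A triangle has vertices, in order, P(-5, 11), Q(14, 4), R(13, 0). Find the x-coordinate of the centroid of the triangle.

Apply the surveyor's formula. First the cross-terms c_i = x_i·y_{i+1} − x_{i+1}·y_i:
  -174, -52, 143  ⇒  2A = -83, A = -41.5.
Then Σ (x_i + x_{i+1})·c_i = -1826, so x̄ = -1826 / (6·(-41.5)) = 22/3.

22/3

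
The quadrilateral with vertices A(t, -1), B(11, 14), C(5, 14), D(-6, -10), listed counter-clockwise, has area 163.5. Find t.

8

The doubled signed area Σ (x_i y_{i+1} − x_{i+1} y_i) is linear in t.
With t=0 it equals 135; the coefficient of t is 24 (from the two edges through A).
So 24·t + 135 = 2·163.5 = 327 ⇒ t = 8.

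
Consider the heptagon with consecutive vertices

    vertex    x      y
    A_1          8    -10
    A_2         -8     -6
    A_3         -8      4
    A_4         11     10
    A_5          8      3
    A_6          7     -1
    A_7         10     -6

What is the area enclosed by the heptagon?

Apply the surveyor's formula: 2A = Σ (x_i·y_{i+1} − x_{i+1}·y_i), indices taken mod 7.
Cross-terms: -128, -80, -124, -47, -29, -32, -52  ⇒  Σ = -492
Area = |Σ|/2 = 246.

246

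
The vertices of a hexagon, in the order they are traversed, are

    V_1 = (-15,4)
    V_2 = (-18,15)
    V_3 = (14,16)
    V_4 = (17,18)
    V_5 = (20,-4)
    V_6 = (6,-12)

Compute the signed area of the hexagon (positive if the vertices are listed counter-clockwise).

Apply the surveyor's formula: 2A = Σ (x_i·y_{i+1} − x_{i+1}·y_i), indices taken mod 6.
Σ = (-153) + (-498) + (-20) + (-428) + (-216) + (-156) = -1471
Signed area = Σ/2 = -735.5 (negative ⇒ clockwise traversal).

-735.5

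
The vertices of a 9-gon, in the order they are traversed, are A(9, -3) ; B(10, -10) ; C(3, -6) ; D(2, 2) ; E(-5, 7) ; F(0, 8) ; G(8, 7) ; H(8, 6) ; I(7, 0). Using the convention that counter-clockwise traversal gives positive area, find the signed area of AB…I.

A→B: (9)(-10) − (10)(-3) = -60
B→C: (10)(-6) − (3)(-10) = -30
C→D: (3)(2) − (2)(-6) = 18
D→E: (2)(7) − (-5)(2) = 24
E→F: (-5)(8) − (0)(7) = -40
F→G: (0)(7) − (8)(8) = -64
G→H: (8)(6) − (8)(7) = -8
H→I: (8)(0) − (7)(6) = -42
I→A: (7)(-3) − (9)(0) = -21
Σ = -223
Signed area = Σ/2 = -111.5 (negative ⇒ clockwise traversal).

-111.5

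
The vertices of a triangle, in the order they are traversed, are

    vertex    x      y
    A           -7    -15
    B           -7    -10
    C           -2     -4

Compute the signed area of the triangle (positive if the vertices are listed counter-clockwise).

A→B: (-7)(-10) − (-7)(-15) = -35
B→C: (-7)(-4) − (-2)(-10) = 8
C→A: (-2)(-15) − (-7)(-4) = 2
Σ = -25
Signed area = Σ/2 = -12.5 (negative ⇒ clockwise traversal).

-12.5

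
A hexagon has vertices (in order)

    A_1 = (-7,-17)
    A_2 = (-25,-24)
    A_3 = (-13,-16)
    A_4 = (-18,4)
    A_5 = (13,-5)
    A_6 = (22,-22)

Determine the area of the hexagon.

Apply the shoelace formula: 2A = Σ (x_i·y_{i+1} − x_{i+1}·y_i), indices taken mod 6.
A_1→A_2: (-7)(-24) − (-25)(-17) = -257
A_2→A_3: (-25)(-16) − (-13)(-24) = 88
A_3→A_4: (-13)(4) − (-18)(-16) = -340
A_4→A_5: (-18)(-5) − (13)(4) = 38
A_5→A_6: (13)(-22) − (22)(-5) = -176
A_6→A_1: (22)(-17) − (-7)(-22) = -528
Σ = -1175
Area = |Σ|/2 = 587.5.

587.5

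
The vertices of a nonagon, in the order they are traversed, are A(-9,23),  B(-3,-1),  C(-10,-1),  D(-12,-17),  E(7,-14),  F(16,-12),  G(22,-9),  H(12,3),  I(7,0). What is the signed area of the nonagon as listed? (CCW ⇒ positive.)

545

Apply the shoelace (surveyor's) formula: 2A = Σ (x_i·y_{i+1} − x_{i+1}·y_i), indices taken mod 9.
A→B: (-9)(-1) − (-3)(23) = 78
B→C: (-3)(-1) − (-10)(-1) = -7
C→D: (-10)(-17) − (-12)(-1) = 158
D→E: (-12)(-14) − (7)(-17) = 287
E→F: (7)(-12) − (16)(-14) = 140
F→G: (16)(-9) − (22)(-12) = 120
G→H: (22)(3) − (12)(-9) = 174
H→I: (12)(0) − (7)(3) = -21
I→A: (7)(23) − (-9)(0) = 161
Σ = 1090
Signed area = Σ/2 = 545 (positive ⇒ counter-clockwise traversal).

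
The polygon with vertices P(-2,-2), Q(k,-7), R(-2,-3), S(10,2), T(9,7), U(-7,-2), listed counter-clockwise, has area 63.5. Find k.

Write out the shoelace sum; only the two edges meeting at Q involve k:
2·Area = [((-2)·(-7) − k·(-2)) + (k·(-3) − (-2)·(-7))] + 119
       = -1·k + 119 = 127
⇒ k = -8.

-8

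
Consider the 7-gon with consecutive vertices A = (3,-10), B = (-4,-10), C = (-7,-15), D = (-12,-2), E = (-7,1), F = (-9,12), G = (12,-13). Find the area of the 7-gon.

A→B: (3)(-10) − (-4)(-10) = -70
B→C: (-4)(-15) − (-7)(-10) = -10
C→D: (-7)(-2) − (-12)(-15) = -166
D→E: (-12)(1) − (-7)(-2) = -26
E→F: (-7)(12) − (-9)(1) = -75
F→G: (-9)(-13) − (12)(12) = -27
G→A: (12)(-10) − (3)(-13) = -81
Σ = -455
Area = |Σ|/2 = 227.5.

227.5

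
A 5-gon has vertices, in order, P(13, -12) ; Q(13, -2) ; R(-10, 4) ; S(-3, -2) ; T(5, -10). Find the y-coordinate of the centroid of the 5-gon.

-232/57

Apply Gauss's area formula. First the cross-terms c_i = x_i·y_{i+1} − x_{i+1}·y_i:
  130, 32, 32, 40, 70  ⇒  2A = 304, A = 152.
Then Σ (y_i + y_{i+1})·c_i = -3712, so ȳ = -3712 / (6·152) = -232/57.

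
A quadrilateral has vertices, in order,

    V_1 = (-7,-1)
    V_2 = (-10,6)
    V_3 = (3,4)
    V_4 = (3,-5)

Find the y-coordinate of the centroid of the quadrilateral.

Apply Gauss's area formula. First the cross-terms c_i = x_i·y_{i+1} − x_{i+1}·y_i:
  -52, -58, -27, -38  ⇒  2A = -175, A = -87.5.
Then Σ (y_i + y_{i+1})·c_i = -585, so ȳ = -585 / (6·(-87.5)) = 39/35.

39/35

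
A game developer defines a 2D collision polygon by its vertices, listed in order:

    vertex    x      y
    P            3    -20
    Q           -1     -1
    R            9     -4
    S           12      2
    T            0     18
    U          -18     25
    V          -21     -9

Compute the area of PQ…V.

865

Apply the shoelace formula: 2A = Σ (x_i·y_{i+1} − x_{i+1}·y_i), indices taken mod 7.
Σ = (-23) + (13) + (66) + (216) + (324) + (687) + (447) = 1730
Area = |Σ|/2 = 865.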